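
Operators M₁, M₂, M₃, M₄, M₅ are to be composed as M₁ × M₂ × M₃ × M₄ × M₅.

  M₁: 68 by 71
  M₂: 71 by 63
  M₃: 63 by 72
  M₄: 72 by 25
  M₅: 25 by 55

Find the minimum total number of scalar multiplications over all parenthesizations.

Adjacent pairs: M₁M₂ = 68·71·63 = 304164; M₂M₃ = 71·63·72 = 322056; M₃M₄ = 63·72·25 = 113400; M₄M₅ = 72·25·55 = 99000.
Length 3: M₁..M₃: k=1: 0+322056+68·71·72=669672; k=2: 304164+0+68·63·72=612612 → min 612612 | M₂..M₄: k=2: 0+113400+71·63·25=225225; k=3: 322056+0+71·72·25=449856 → min 225225 | M₃..M₅: k=3: 0+99000+63·72·55=348480; k=4: 113400+0+63·25·55=200025 → min 200025.
Length 4: M₁..M₄: k=1: 0+225225+68·71·25=345925; k=2: 304164+113400+68·63·25=524664; k=3: 612612+0+68·72·25=735012 → min 345925 | M₂..M₅: k=2: 0+200025+71·63·55=446040; k=3: 322056+99000+71·72·55=702216; k=4: 225225+0+71·25·55=322850 → min 322850.
Length 5: M₁..M₅: k=1: 0+322850+68·71·55=588390; k=2: 304164+200025+68·63·55=739809; k=3: 612612+99000+68·72·55=980892; k=4: 345925+0+68·25·55=439425 → min 439425.
Optimal order: ((M₁ × (M₂ × (M₃ × M₄))) × M₅) with cost 439425.

439425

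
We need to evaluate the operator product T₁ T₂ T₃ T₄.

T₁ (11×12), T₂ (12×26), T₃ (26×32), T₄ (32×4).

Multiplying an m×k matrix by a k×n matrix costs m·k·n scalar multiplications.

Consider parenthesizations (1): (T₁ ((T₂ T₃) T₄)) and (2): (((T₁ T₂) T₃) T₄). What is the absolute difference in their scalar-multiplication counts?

1944

Order (1) = (T₁ ((T₂ T₃) T₄)): (T₂ T₃): 12×26 by 26×32 → 12×32, cost 12·26·32 = 9984; ((T₂ T₃) T₄): 12×32 by 32×4 → 12×4, cost 12·32·4 = 1536; cumulative 11520; (T₁ ((T₂ T₃) T₄)): 11×12 by 12×4 → 11×4, cost 11·12·4 = 528; cumulative 12048. Total 12048.
Order (2) = (((T₁ T₂) T₃) T₄): (T₁ T₂): 11×12 by 12×26 → 11×26, cost 11·12·26 = 3432; ((T₁ T₂) T₃): 11×26 by 26×32 → 11×32, cost 11·26·32 = 9152; cumulative 12584; (((T₁ T₂) T₃) T₄): 11×32 by 32×4 → 11×4, cost 11·32·4 = 1408; cumulative 13992. Total 13992.
Difference: |12048 − 13992| = 1944.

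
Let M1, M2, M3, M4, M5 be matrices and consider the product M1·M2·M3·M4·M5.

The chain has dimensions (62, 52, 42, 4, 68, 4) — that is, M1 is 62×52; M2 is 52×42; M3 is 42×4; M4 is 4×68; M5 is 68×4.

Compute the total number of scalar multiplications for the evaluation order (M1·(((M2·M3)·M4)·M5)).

(M2·M3): 52×42 by 42×4 → 52×4, cost 52·42·4 = 8736
((M2·M3)·M4): 52×4 by 4×68 → 52×68, cost 52·4·68 = 14144; cumulative 22880
(((M2·M3)·M4)·M5): 52×68 by 68×4 → 52×4, cost 52·68·4 = 14144; cumulative 37024
(M1·(((M2·M3)·M4)·M5)): 62×52 by 52×4 → 62×4, cost 62·52·4 = 12896; cumulative 49920
Total: 49920 scalar multiplications.

49920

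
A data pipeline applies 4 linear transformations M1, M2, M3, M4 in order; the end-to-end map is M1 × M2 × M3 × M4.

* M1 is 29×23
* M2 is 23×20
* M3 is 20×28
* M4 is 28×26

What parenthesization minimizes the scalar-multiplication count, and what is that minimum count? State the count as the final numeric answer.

42980

Adjacent pairs: M1M2 = 29·23·20 = 13340; M2M3 = 23·20·28 = 12880; M3M4 = 20·28·26 = 14560.
Length 3: M1..M3: k=1: 0+12880+29·23·28=31556; k=2: 13340+0+29·20·28=29580 → min 29580 | M2..M4: k=2: 0+14560+23·20·26=26520; k=3: 12880+0+23·28·26=29624 → min 26520.
Length 4: M1..M4: k=1: 0+26520+29·23·26=43862; k=2: 13340+14560+29·20·26=42980; k=3: 29580+0+29·28·26=50692 → min 42980.
Optimal parenthesization: ((M1 × M2) × (M3 × M4)) with cost 42980.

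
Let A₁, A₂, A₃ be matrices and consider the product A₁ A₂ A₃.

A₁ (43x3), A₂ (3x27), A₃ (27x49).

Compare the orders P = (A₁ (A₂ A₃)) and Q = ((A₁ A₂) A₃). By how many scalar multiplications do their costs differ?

50082

Order P = (A₁ (A₂ A₃)): (A₂ A₃): 3×27 by 27×49 → 3×49, cost 3·27·49 = 3969; (A₁ (A₂ A₃)): 43×3 by 3×49 → 43×49, cost 43·3·49 = 6321; cumulative 10290. Total 10290.
Order Q = ((A₁ A₂) A₃): (A₁ A₂): 43×3 by 3×27 → 43×27, cost 43·3·27 = 3483; ((A₁ A₂) A₃): 43×27 by 27×49 → 43×49, cost 43·27·49 = 56889; cumulative 60372. Total 60372.
Difference: |10290 − 60372| = 50082.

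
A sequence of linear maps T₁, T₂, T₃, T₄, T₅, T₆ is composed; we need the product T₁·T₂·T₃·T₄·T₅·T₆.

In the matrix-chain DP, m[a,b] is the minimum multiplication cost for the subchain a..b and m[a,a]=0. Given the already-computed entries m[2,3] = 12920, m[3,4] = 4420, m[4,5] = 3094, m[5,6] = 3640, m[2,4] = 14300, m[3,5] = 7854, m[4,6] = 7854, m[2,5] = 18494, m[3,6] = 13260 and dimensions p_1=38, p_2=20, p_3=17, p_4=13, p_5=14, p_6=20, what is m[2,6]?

m[2,6] = min over k∈[2,5] of m[2,k]+m[k+1,6]+p_{1}·p_k·p_{6}.
k=2: 0 + 13260 + 38·20·20 = 28460; k=3: 12920 + 7854 + 38·17·20 = 33694; k=4: 14300 + 3640 + 38·13·20 = 27820; k=5: 18494 + 0 + 38·14·20 = 29134.
Minimum: 27820 at k=4.

27820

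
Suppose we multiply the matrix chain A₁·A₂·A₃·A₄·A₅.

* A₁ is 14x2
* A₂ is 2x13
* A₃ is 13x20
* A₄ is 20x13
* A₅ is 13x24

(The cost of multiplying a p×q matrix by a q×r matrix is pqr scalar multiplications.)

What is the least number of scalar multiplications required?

2336

Adjacent pairs: A₁A₂ = 14·2·13 = 364; A₂A₃ = 2·13·20 = 520; A₃A₄ = 13·20·13 = 3380; A₄A₅ = 20·13·24 = 6240.
Length 3: A₁..A₃: k=1: 0+520+14·2·20=1080; k=2: 364+0+14·13·20=4004 → min 1080 | A₂..A₄: k=2: 0+3380+2·13·13=3718; k=3: 520+0+2·20·13=1040 → min 1040 | A₃..A₅: k=3: 0+6240+13·20·24=12480; k=4: 3380+0+13·13·24=7436 → min 7436.
Length 4: A₁..A₄: k=1: 0+1040+14·2·13=1404; k=2: 364+3380+14·13·13=6110; k=3: 1080+0+14·20·13=4720 → min 1404 | A₂..A₅: k=2: 0+7436+2·13·24=8060; k=3: 520+6240+2·20·24=7720; k=4: 1040+0+2·13·24=1664 → min 1664.
Length 5: A₁..A₅: k=1: 0+1664+14·2·24=2336; k=2: 364+7436+14·13·24=12168; k=3: 1080+6240+14·20·24=14040; k=4: 1404+0+14·13·24=5772 → min 2336.
Optimal order: (A₁·(((A₂·A₃)·A₄)·A₅)) with cost 2336.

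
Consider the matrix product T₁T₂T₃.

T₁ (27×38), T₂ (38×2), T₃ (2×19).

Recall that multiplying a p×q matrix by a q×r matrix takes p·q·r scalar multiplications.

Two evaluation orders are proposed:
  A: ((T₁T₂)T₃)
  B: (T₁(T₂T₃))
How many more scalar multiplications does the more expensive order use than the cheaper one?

17860

Order A = ((T₁T₂)T₃): (T₁T₂): 27×38 by 38×2 → 27×2, cost 27·38·2 = 2052; ((T₁T₂)T₃): 27×2 by 2×19 → 27×19, cost 27·2·19 = 1026; cumulative 3078. Total 3078.
Order B = (T₁(T₂T₃)): (T₂T₃): 38×2 by 2×19 → 38×19, cost 38·2·19 = 1444; (T₁(T₂T₃)): 27×38 by 38×19 → 27×19, cost 27·38·19 = 19494; cumulative 20938. Total 20938.
Difference: |3078 − 20938| = 17860.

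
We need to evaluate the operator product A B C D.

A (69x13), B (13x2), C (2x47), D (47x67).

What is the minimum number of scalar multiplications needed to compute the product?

17338

Adjacent pairs: AB = 69·13·2 = 1794; BC = 13·2·47 = 1222; CD = 2·47·67 = 6298.
Length 3: A..C: k=1: 0+1222+69·13·47=43381; k=2: 1794+0+69·2·47=8280 → min 8280 | B..D: k=2: 0+6298+13·2·67=8040; k=3: 1222+0+13·47·67=42159 → min 8040.
Length 4: A..D: k=1: 0+8040+69·13·67=68139; k=2: 1794+6298+69·2·67=17338; k=3: 8280+0+69·47·67=225561 → min 17338.
Optimal order: ((A B) (C D)) with cost 17338.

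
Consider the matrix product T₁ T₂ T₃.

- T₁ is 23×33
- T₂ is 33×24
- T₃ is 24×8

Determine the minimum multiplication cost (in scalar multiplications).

Order (T₁ (T₂ T₃)): (T₂ T₃): 33×24 by 24×8 → 33×8, cost 33·24·8 = 6336; (T₁ (T₂ T₃)): 23×33 by 33×8 → 23×8, cost 23·33·8 = 6072; cumulative 12408. Total 12408.
Order ((T₁ T₂) T₃): (T₁ T₂): 23×33 by 33×24 → 23×24, cost 23·33·24 = 18216; ((T₁ T₂) T₃): 23×24 by 24×8 → 23×8, cost 23·24·8 = 4416; cumulative 22632. Total 22632.
Minimum: 12408.

12408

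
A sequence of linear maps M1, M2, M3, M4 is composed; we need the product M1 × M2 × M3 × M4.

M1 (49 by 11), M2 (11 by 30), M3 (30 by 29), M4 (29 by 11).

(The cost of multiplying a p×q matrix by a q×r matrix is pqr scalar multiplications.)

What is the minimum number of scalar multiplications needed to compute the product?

Adjacent pairs: M1M2 = 49·11·30 = 16170; M2M3 = 11·30·29 = 9570; M3M4 = 30·29·11 = 9570.
Length 3: M1..M3: k=1: 0+9570+49·11·29=25201; k=2: 16170+0+49·30·29=58800 → min 25201 | M2..M4: k=2: 0+9570+11·30·11=13200; k=3: 9570+0+11·29·11=13079 → min 13079.
Length 4: M1..M4: k=1: 0+13079+49·11·11=19008; k=2: 16170+9570+49·30·11=41910; k=3: 25201+0+49·29·11=40832 → min 19008.
Optimal order: (M1 × ((M2 × M3) × M4)) with cost 19008.

19008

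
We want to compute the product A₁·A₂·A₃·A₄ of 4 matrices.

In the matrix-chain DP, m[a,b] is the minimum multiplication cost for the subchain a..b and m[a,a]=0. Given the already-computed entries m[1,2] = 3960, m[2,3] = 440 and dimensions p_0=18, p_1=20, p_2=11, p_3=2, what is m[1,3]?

1160

m[1,3] = min over k∈[1,2] of m[1,k]+m[k+1,3]+p_{0}·p_k·p_{3}.
k=1: 0 + 440 + 18·20·2 = 1160; k=2: 3960 + 0 + 18·11·2 = 4356.
Minimum: 1160 at k=1.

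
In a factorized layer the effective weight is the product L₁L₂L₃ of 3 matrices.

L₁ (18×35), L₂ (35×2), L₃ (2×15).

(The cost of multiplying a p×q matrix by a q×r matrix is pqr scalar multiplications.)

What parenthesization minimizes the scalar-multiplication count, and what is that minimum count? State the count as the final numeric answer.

(L₁(L₂L₃)): cost 10500.
((L₁L₂)L₃): cost 1800.
Optimal: ((L₁L₂)L₃) with cost 1800.

1800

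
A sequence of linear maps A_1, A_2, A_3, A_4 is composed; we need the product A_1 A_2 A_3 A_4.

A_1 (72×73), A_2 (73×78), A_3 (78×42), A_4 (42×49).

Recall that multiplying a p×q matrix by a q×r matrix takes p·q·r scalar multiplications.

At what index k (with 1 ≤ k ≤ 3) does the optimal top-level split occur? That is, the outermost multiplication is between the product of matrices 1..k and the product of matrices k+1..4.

3

Adjacent pairs: A_1A_2 = 72·73·78 = 409968; A_2A_3 = 73·78·42 = 239148; A_3A_4 = 78·42·49 = 160524.
Length 3: A_1..A_3: k=1: 0+239148+72·73·42=459900; k=2: 409968+0+72·78·42=645840 → min 459900 | A_2..A_4: k=2: 0+160524+73·78·49=439530; k=3: 239148+0+73·42·49=389382 → min 389382.
Top-level splits: k=1: (A_1..A_1)·(A_2..A_4) → 0+389382+72·73·49 = 646926; k=2: (A_1..A_2)·(A_3..A_4) → 409968+160524+72·78·49 = 845676; k=3: (A_1..A_3)·(A_4..A_4) → 459900+0+72·42·49 = 608076.
Best split is after A_3, i.e. k = 3.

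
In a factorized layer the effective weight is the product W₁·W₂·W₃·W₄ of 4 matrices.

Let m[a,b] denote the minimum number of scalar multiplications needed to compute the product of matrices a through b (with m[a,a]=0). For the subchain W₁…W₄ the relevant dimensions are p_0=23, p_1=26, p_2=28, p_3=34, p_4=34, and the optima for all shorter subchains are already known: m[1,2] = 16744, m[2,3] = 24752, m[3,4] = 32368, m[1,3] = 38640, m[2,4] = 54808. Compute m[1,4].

65228

m[1,4] = min over k∈[1,3] of m[1,k]+m[k+1,4]+p_{0}·p_k·p_{4}.
k=1: 0 + 54808 + 23·26·34 = 75140; k=2: 16744 + 32368 + 23·28·34 = 71008; k=3: 38640 + 0 + 23·34·34 = 65228.
Minimum: 65228 at k=3.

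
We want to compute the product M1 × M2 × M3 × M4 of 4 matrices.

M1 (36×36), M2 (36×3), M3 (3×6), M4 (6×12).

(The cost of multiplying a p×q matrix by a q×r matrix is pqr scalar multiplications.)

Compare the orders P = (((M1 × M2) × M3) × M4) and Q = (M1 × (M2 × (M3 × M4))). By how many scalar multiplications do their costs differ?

Order P = (((M1 × M2) × M3) × M4): (M1 × M2): 36×36 by 36×3 → 36×3, cost 36·36·3 = 3888; ((M1 × M2) × M3): 36×3 by 3×6 → 36×6, cost 36·3·6 = 648; cumulative 4536; (((M1 × M2) × M3) × M4): 36×6 by 6×12 → 36×12, cost 36·6·12 = 2592; cumulative 7128. Total 7128.
Order Q = (M1 × (M2 × (M3 × M4))): (M3 × M4): 3×6 by 6×12 → 3×12, cost 3·6·12 = 216; (M2 × (M3 × M4)): 36×3 by 3×12 → 36×12, cost 36·3·12 = 1296; cumulative 1512; (M1 × (M2 × (M3 × M4))): 36×36 by 36×12 → 36×12, cost 36·36·12 = 15552; cumulative 17064. Total 17064.
Difference: |7128 − 17064| = 9936.

9936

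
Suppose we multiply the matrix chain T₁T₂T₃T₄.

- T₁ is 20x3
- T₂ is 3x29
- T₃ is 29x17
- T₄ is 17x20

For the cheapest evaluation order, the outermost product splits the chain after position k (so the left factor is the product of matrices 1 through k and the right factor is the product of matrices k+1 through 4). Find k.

Adjacent pairs: T₁T₂ = 20·3·29 = 1740; T₂T₃ = 3·29·17 = 1479; T₃T₄ = 29·17·20 = 9860.
Length 3: T₁..T₃: k=1: 0+1479+20·3·17=2499; k=2: 1740+0+20·29·17=11600 → min 2499 | T₂..T₄: k=2: 0+9860+3·29·20=11600; k=3: 1479+0+3·17·20=2499 → min 2499.
Top-level splits: k=1: (T₁..T₁)·(T₂..T₄) → 0+2499+20·3·20 = 3699; k=2: (T₁..T₂)·(T₃..T₄) → 1740+9860+20·29·20 = 23200; k=3: (T₁..T₃)·(T₄..T₄) → 2499+0+20·17·20 = 9299.
Best split is after T₁, i.e. k = 1.

1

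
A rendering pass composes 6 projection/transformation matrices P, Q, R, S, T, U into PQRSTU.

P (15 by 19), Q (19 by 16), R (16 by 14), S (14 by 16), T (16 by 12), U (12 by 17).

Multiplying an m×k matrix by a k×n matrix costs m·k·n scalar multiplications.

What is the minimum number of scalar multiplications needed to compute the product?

Adjacent pairs: PQ = 15·19·16 = 4560; QR = 19·16·14 = 4256; RS = 16·14·16 = 3584; ST = 14·16·12 = 2688; TU = 16·12·17 = 3264.
Length 3: P..R: k=1: 0+4256+15·19·14=8246; k=2: 4560+0+15·16·14=7920 → min 7920 | Q..S: k=2: 0+3584+19·16·16=8448; k=3: 4256+0+19·14·16=8512 → min 8448 | R..T: k=3: 0+2688+16·14·12=5376; k=4: 3584+0+16·16·12=6656 → min 5376 | S..U: k=4: 0+3264+14·16·17=7072; k=5: 2688+0+14·12·17=5544 → min 5544.
Length 4: P..S: k=1: 0+8448+15·19·16=13008; k=2: 4560+3584+15·16·16=11984; k=3: 7920+0+15·14·16=11280 → min 11280 | Q..T: k=2: 0+5376+19·16·12=9024; k=3: 4256+2688+19·14·12=10136; k=4: 8448+0+19·16·12=12096 → min 9024 | R..U: k=3: 0+5544+16·14·17=9352; k=4: 3584+3264+16·16·17=11200; k=5: 5376+0+16·12·17=8640 → min 8640.
Length 5: P..T: k=1: 0+9024+15·19·12=12444; k=2: 4560+5376+15·16·12=12816; k=3: 7920+2688+15·14·12=13128; k=4: 11280+0+15·16·12=14160 → min 12444 | Q..U: k=2: 0+8640+19·16·17=13808; k=3: 4256+5544+19·14·17=14322; k=4: 8448+3264+19·16·17=16880; k=5: 9024+0+19·12·17=12900 → min 12900.
Length 6: P..U: k=1: 0+12900+15·19·17=17745; k=2: 4560+8640+15·16·17=17280; k=3: 7920+5544+15·14·17=17034; k=4: 11280+3264+15·16·17=18624; k=5: 12444+0+15·12·17=15504 → min 15504.
Optimal order: ((P(Q(R(ST))))U) with cost 15504.

15504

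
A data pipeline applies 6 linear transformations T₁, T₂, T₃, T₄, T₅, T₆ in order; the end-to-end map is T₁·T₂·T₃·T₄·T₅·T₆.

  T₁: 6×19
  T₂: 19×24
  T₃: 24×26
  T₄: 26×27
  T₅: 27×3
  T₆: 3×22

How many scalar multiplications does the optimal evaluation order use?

6084

Adjacent pairs: T₁T₂ = 6·19·24 = 2736; T₂T₃ = 19·24·26 = 11856; T₃T₄ = 24·26·27 = 16848; T₄T₅ = 26·27·3 = 2106; T₅T₆ = 27·3·22 = 1782.
Length 3: T₁..T₃: k=1: 0+11856+6·19·26=14820; k=2: 2736+0+6·24·26=6480 → min 6480 | T₂..T₄: k=2: 0+16848+19·24·27=29160; k=3: 11856+0+19·26·27=25194 → min 25194 | T₃..T₅: k=3: 0+2106+24·26·3=3978; k=4: 16848+0+24·27·3=18792 → min 3978 | T₄..T₆: k=4: 0+1782+26·27·22=17226; k=5: 2106+0+26·3·22=3822 → min 3822.
Length 4: T₁..T₄: k=1: 0+25194+6·19·27=28272; k=2: 2736+16848+6·24·27=23472; k=3: 6480+0+6·26·27=10692 → min 10692 | T₂..T₅: k=2: 0+3978+19·24·3=5346; k=3: 11856+2106+19·26·3=15444; k=4: 25194+0+19·27·3=26733 → min 5346 | T₃..T₆: k=3: 0+3822+24·26·22=17550; k=4: 16848+1782+24·27·22=32886; k=5: 3978+0+24·3·22=5562 → min 5562.
Length 5: T₁..T₅: k=1: 0+5346+6·19·3=5688; k=2: 2736+3978+6·24·3=7146; k=3: 6480+2106+6·26·3=9054; k=4: 10692+0+6·27·3=11178 → min 5688 | T₂..T₆: k=2: 0+5562+19·24·22=15594; k=3: 11856+3822+19·26·22=26546; k=4: 25194+1782+19·27·22=38262; k=5: 5346+0+19·3·22=6600 → min 6600.
Length 6: T₁..T₆: k=1: 0+6600+6·19·22=9108; k=2: 2736+5562+6·24·22=11466; k=3: 6480+3822+6·26·22=13734; k=4: 10692+1782+6·27·22=16038; k=5: 5688+0+6·3·22=6084 → min 6084.
Optimal order: ((T₁·(T₂·(T₃·(T₄·T₅))))·T₆) with cost 6084.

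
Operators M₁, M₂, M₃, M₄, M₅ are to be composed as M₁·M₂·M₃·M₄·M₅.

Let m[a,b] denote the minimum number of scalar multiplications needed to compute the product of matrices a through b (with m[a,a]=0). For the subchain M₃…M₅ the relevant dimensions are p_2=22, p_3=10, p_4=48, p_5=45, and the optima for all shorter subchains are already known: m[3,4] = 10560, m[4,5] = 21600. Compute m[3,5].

m[3,5] = min over k∈[3,4] of m[3,k]+m[k+1,5]+p_{2}·p_k·p_{5}.
k=3: 0 + 21600 + 22·10·45 = 31500; k=4: 10560 + 0 + 22·48·45 = 58080.
Minimum: 31500 at k=3.

31500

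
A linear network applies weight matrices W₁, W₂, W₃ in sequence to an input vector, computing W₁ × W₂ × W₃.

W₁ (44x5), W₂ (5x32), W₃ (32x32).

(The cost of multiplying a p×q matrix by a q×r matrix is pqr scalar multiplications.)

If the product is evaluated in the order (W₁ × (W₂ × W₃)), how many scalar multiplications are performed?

(W₂ × W₃): 5×32 by 32×32 → 5×32, cost 5·32·32 = 5120
(W₁ × (W₂ × W₃)): 44×5 by 5×32 → 44×32, cost 44·5·32 = 7040; cumulative 12160
Total: 12160 scalar multiplications.

12160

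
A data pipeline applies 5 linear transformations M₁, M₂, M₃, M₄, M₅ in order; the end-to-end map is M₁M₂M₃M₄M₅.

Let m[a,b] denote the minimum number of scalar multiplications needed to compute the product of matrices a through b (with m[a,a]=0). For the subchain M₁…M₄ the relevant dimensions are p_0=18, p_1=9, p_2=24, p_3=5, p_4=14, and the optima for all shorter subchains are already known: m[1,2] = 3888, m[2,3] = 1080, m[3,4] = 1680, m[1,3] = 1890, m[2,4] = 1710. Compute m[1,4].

m[1,4] = min over k∈[1,3] of m[1,k]+m[k+1,4]+p_{0}·p_k·p_{4}.
k=1: 0 + 1710 + 18·9·14 = 3978; k=2: 3888 + 1680 + 18·24·14 = 11616; k=3: 1890 + 0 + 18·5·14 = 3150.
Minimum: 3150 at k=3.

3150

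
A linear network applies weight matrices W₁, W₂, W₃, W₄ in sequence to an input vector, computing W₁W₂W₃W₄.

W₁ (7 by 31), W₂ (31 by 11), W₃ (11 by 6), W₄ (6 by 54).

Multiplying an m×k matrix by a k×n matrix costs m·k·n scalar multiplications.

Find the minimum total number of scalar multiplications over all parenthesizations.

5117

Adjacent pairs: W₁W₂ = 7·31·11 = 2387; W₂W₃ = 31·11·6 = 2046; W₃W₄ = 11·6·54 = 3564.
Length 3: W₁..W₃: k=1: 0+2046+7·31·6=3348; k=2: 2387+0+7·11·6=2849 → min 2849 | W₂..W₄: k=2: 0+3564+31·11·54=21978; k=3: 2046+0+31·6·54=12090 → min 12090.
Length 4: W₁..W₄: k=1: 0+12090+7·31·54=23808; k=2: 2387+3564+7·11·54=10109; k=3: 2849+0+7·6·54=5117 → min 5117.
Optimal order: (((W₁W₂)W₃)W₄) with cost 5117.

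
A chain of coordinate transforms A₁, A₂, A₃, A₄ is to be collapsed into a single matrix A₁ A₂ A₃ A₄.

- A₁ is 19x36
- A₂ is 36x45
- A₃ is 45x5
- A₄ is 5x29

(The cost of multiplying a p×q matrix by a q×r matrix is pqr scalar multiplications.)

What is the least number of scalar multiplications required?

14275

Adjacent pairs: A₁A₂ = 19·36·45 = 30780; A₂A₃ = 36·45·5 = 8100; A₃A₄ = 45·5·29 = 6525.
Length 3: A₁..A₃: k=1: 0+8100+19·36·5=11520; k=2: 30780+0+19·45·5=35055 → min 11520 | A₂..A₄: k=2: 0+6525+36·45·29=53505; k=3: 8100+0+36·5·29=13320 → min 13320.
Length 4: A₁..A₄: k=1: 0+13320+19·36·29=33156; k=2: 30780+6525+19·45·29=62100; k=3: 11520+0+19·5·29=14275 → min 14275.
Optimal order: ((A₁ (A₂ A₃)) A₄) with cost 14275.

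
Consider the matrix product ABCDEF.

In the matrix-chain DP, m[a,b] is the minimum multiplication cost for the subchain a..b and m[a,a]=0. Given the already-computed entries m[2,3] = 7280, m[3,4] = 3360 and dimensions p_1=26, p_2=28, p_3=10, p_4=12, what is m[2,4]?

10400

m[2,4] = min over k∈[2,3] of m[2,k]+m[k+1,4]+p_{1}·p_k·p_{4}.
k=2: 0 + 3360 + 26·28·12 = 12096; k=3: 7280 + 0 + 26·10·12 = 10400.
Minimum: 10400 at k=3.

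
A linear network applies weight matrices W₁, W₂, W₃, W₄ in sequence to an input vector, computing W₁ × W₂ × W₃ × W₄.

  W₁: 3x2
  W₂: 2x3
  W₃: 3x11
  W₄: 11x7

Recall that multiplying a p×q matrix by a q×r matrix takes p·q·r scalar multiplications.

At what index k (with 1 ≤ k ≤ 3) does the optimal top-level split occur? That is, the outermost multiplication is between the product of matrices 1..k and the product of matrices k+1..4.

1

Adjacent pairs: W₁W₂ = 3·2·3 = 18; W₂W₃ = 2·3·11 = 66; W₃W₄ = 3·11·7 = 231.
Length 3: W₁..W₃: k=1: 0+66+3·2·11=132; k=2: 18+0+3·3·11=117 → min 117 | W₂..W₄: k=2: 0+231+2·3·7=273; k=3: 66+0+2·11·7=220 → min 220.
Top-level splits: k=1: (W₁..W₁)·(W₂..W₄) → 0+220+3·2·7 = 262; k=2: (W₁..W₂)·(W₃..W₄) → 18+231+3·3·7 = 312; k=3: (W₁..W₃)·(W₄..W₄) → 117+0+3·11·7 = 348.
Best split is after W₁, i.e. k = 1.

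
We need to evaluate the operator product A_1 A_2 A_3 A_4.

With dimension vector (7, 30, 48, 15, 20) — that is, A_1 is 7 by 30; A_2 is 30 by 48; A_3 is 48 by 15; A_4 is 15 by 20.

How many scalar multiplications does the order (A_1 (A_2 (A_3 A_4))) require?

(A_3 A_4): 48×15 by 15×20 → 48×20, cost 48·15·20 = 14400
(A_2 (A_3 A_4)): 30×48 by 48×20 → 30×20, cost 30·48·20 = 28800; cumulative 43200
(A_1 (A_2 (A_3 A_4))): 7×30 by 30×20 → 7×20, cost 7·30·20 = 4200; cumulative 47400
Total: 47400 scalar multiplications.

47400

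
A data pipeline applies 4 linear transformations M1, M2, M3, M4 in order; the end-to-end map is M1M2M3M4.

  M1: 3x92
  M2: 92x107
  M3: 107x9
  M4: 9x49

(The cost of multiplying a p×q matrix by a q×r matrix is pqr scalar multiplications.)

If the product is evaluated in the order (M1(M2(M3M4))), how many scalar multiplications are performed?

543067

(M3M4): 107×9 by 9×49 → 107×49, cost 107·9·49 = 47187
(M2(M3M4)): 92×107 by 107×49 → 92×49, cost 92·107·49 = 482356; cumulative 529543
(M1(M2(M3M4))): 3×92 by 92×49 → 3×49, cost 3·92·49 = 13524; cumulative 543067
Total: 543067 scalar multiplications.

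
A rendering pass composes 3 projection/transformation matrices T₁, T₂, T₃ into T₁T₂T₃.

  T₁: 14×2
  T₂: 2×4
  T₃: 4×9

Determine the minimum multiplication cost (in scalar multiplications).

Order (T₁(T₂T₃)): (T₂T₃): 2×4 by 4×9 → 2×9, cost 2·4·9 = 72; (T₁(T₂T₃)): 14×2 by 2×9 → 14×9, cost 14·2·9 = 252; cumulative 324. Total 324.
Order ((T₁T₂)T₃): (T₁T₂): 14×2 by 2×4 → 14×4, cost 14·2·4 = 112; ((T₁T₂)T₃): 14×4 by 4×9 → 14×9, cost 14·4·9 = 504; cumulative 616. Total 616.
Minimum: 324.

324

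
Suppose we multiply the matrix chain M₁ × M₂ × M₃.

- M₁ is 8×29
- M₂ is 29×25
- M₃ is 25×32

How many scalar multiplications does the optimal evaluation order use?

Order (M₁ × (M₂ × M₃)): (M₂ × M₃): 29×25 by 25×32 → 29×32, cost 29·25·32 = 23200; (M₁ × (M₂ × M₃)): 8×29 by 29×32 → 8×32, cost 8·29·32 = 7424; cumulative 30624. Total 30624.
Order ((M₁ × M₂) × M₃): (M₁ × M₂): 8×29 by 29×25 → 8×25, cost 8·29·25 = 5800; ((M₁ × M₂) × M₃): 8×25 by 25×32 → 8×32, cost 8·25·32 = 6400; cumulative 12200. Total 12200.
Minimum: 12200.

12200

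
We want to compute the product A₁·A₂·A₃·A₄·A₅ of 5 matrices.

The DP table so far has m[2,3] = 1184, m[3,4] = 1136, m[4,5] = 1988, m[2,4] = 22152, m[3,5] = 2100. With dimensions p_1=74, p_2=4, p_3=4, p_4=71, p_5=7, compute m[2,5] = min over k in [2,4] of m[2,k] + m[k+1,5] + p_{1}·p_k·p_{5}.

m[2,5] = min over k∈[2,4] of m[2,k]+m[k+1,5]+p_{1}·p_k·p_{5}.
k=2: 0 + 2100 + 74·4·7 = 4172; k=3: 1184 + 1988 + 74·4·7 = 5244; k=4: 22152 + 0 + 74·71·7 = 58930.
Minimum: 4172 at k=2.

4172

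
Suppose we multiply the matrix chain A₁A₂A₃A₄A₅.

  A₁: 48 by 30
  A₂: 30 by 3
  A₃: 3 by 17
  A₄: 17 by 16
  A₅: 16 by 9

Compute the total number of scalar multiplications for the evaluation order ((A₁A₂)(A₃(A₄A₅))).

8523

(A₁A₂): 48×30 by 30×3 → 48×3, cost 48·30·3 = 4320
(A₄A₅): 17×16 by 16×9 → 17×9, cost 17·16·9 = 2448
(A₃(A₄A₅)): 3×17 by 17×9 → 3×9, cost 3·17·9 = 459; cumulative 2907
((A₁A₂)(A₃(A₄A₅))): 48×3 by 3×9 → 48×9, cost 48·3·9 = 1296; cumulative 8523
Total: 8523 scalar multiplications.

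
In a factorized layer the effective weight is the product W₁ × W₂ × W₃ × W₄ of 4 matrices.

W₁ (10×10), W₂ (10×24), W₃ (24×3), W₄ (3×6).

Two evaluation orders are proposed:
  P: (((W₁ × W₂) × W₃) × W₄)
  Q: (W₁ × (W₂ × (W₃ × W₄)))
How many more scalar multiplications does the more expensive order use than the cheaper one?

Order P = (((W₁ × W₂) × W₃) × W₄): (W₁ × W₂): 10×10 by 10×24 → 10×24, cost 10·10·24 = 2400; ((W₁ × W₂) × W₃): 10×24 by 24×3 → 10×3, cost 10·24·3 = 720; cumulative 3120; (((W₁ × W₂) × W₃) × W₄): 10×3 by 3×6 → 10×6, cost 10·3·6 = 180; cumulative 3300. Total 3300.
Order Q = (W₁ × (W₂ × (W₃ × W₄))): (W₃ × W₄): 24×3 by 3×6 → 24×6, cost 24·3·6 = 432; (W₂ × (W₃ × W₄)): 10×24 by 24×6 → 10×6, cost 10·24·6 = 1440; cumulative 1872; (W₁ × (W₂ × (W₃ × W₄))): 10×10 by 10×6 → 10×6, cost 10·10·6 = 600; cumulative 2472. Total 2472.
Difference: |3300 − 2472| = 828.

828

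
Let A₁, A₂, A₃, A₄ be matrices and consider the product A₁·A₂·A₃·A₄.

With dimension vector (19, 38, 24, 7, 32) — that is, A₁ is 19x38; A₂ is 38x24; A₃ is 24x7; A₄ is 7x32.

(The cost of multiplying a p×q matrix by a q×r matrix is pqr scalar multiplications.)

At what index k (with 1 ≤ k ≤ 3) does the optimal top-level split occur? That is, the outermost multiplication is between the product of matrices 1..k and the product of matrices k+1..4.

3

Adjacent pairs: A₁A₂ = 19·38·24 = 17328; A₂A₃ = 38·24·7 = 6384; A₃A₄ = 24·7·32 = 5376.
Length 3: A₁..A₃: k=1: 0+6384+19·38·7=11438; k=2: 17328+0+19·24·7=20520 → min 11438 | A₂..A₄: k=2: 0+5376+38·24·32=34560; k=3: 6384+0+38·7·32=14896 → min 14896.
Top-level splits: k=1: (A₁..A₁)·(A₂..A₄) → 0+14896+19·38·32 = 38000; k=2: (A₁..A₂)·(A₃..A₄) → 17328+5376+19·24·32 = 37296; k=3: (A₁..A₃)·(A₄..A₄) → 11438+0+19·7·32 = 15694.
Best split is after A₃, i.e. k = 3.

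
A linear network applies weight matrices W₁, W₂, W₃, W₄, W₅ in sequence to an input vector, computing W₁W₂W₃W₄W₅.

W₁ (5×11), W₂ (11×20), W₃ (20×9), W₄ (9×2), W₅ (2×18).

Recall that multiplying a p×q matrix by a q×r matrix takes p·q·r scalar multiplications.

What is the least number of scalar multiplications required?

1090

Adjacent pairs: W₁W₂ = 5·11·20 = 1100; W₂W₃ = 11·20·9 = 1980; W₃W₄ = 20·9·2 = 360; W₄W₅ = 9·2·18 = 324.
Length 3: W₁..W₃: k=1: 0+1980+5·11·9=2475; k=2: 1100+0+5·20·9=2000 → min 2000 | W₂..W₄: k=2: 0+360+11·20·2=800; k=3: 1980+0+11·9·2=2178 → min 800 | W₃..W₅: k=3: 0+324+20·9·18=3564; k=4: 360+0+20·2·18=1080 → min 1080.
Length 4: W₁..W₄: k=1: 0+800+5·11·2=910; k=2: 1100+360+5·20·2=1660; k=3: 2000+0+5·9·2=2090 → min 910 | W₂..W₅: k=2: 0+1080+11·20·18=5040; k=3: 1980+324+11·9·18=4086; k=4: 800+0+11·2·18=1196 → min 1196.
Length 5: W₁..W₅: k=1: 0+1196+5·11·18=2186; k=2: 1100+1080+5·20·18=3980; k=3: 2000+324+5·9·18=3134; k=4: 910+0+5·2·18=1090 → min 1090.
Optimal order: ((W₁(W₂(W₃W₄)))W₅) with cost 1090.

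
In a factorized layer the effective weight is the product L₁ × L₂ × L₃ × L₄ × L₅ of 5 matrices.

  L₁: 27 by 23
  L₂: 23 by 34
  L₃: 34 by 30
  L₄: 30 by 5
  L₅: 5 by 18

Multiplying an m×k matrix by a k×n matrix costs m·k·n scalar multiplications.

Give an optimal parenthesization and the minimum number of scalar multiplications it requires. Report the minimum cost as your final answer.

14545

Adjacent pairs: L₁L₂ = 27·23·34 = 21114; L₂L₃ = 23·34·30 = 23460; L₃L₄ = 34·30·5 = 5100; L₄L₅ = 30·5·18 = 2700.
Length 3: L₁..L₃: k=1: 0+23460+27·23·30=42090; k=2: 21114+0+27·34·30=48654 → min 42090 | L₂..L₄: k=2: 0+5100+23·34·5=9010; k=3: 23460+0+23·30·5=26910 → min 9010 | L₃..L₅: k=3: 0+2700+34·30·18=21060; k=4: 5100+0+34·5·18=8160 → min 8160.
Length 4: L₁..L₄: k=1: 0+9010+27·23·5=12115; k=2: 21114+5100+27·34·5=30804; k=3: 42090+0+27·30·5=46140 → min 12115 | L₂..L₅: k=2: 0+8160+23·34·18=22236; k=3: 23460+2700+23·30·18=38580; k=4: 9010+0+23·5·18=11080 → min 11080.
Length 5: L₁..L₅: k=1: 0+11080+27·23·18=22258; k=2: 21114+8160+27·34·18=45798; k=3: 42090+2700+27·30·18=59370; k=4: 12115+0+27·5·18=14545 → min 14545.
Optimal parenthesization: ((L₁ × (L₂ × (L₃ × L₄))) × L₅) with cost 14545.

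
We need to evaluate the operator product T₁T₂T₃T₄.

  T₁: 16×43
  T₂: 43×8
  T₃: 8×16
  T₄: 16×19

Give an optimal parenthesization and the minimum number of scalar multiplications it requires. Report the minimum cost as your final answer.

Adjacent pairs: T₁T₂ = 16·43·8 = 5504; T₂T₃ = 43·8·16 = 5504; T₃T₄ = 8·16·19 = 2432.
Length 3: T₁..T₃: k=1: 0+5504+16·43·16=16512; k=2: 5504+0+16·8·16=7552 → min 7552 | T₂..T₄: k=2: 0+2432+43·8·19=8968; k=3: 5504+0+43·16·19=18576 → min 8968.
Length 4: T₁..T₄: k=1: 0+8968+16·43·19=22040; k=2: 5504+2432+16·8·19=10368; k=3: 7552+0+16·16·19=12416 → min 10368.
Optimal parenthesization: ((T₁T₂)(T₃T₄)) with cost 10368.

10368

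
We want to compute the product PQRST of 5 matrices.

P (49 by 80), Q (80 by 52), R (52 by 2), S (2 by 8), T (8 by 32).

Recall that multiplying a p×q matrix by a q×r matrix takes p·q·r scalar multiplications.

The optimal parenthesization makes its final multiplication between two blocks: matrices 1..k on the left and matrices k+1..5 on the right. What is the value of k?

Adjacent pairs: PQ = 49·80·52 = 203840; QR = 80·52·2 = 8320; RS = 52·2·8 = 832; ST = 2·8·32 = 512.
Length 3: P..R: k=1: 0+8320+49·80·2=16160; k=2: 203840+0+49·52·2=208936 → min 16160 | Q..S: k=2: 0+832+80·52·8=34112; k=3: 8320+0+80·2·8=9600 → min 9600 | R..T: k=3: 0+512+52·2·32=3840; k=4: 832+0+52·8·32=14144 → min 3840.
Length 4: P..S: k=1: 0+9600+49·80·8=40960; k=2: 203840+832+49·52·8=225056; k=3: 16160+0+49·2·8=16944 → min 16944 | Q..T: k=2: 0+3840+80·52·32=136960; k=3: 8320+512+80·2·32=13952; k=4: 9600+0+80·8·32=30080 → min 13952.
Top-level splits: k=1: (P..P)·(Q..T) → 0+13952+49·80·32 = 139392; k=2: (P..Q)·(R..T) → 203840+3840+49·52·32 = 289216; k=3: (P..R)·(S..T) → 16160+512+49·2·32 = 19808; k=4: (P..S)·(T..T) → 16944+0+49·8·32 = 29488.
Best split is after R, i.e. k = 3.

3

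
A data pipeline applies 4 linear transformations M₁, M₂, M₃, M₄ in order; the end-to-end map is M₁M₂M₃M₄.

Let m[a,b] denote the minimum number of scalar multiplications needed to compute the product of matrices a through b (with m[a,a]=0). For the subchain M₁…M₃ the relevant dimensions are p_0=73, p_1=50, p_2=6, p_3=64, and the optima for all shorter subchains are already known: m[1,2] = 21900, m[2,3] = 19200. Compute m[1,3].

49932

m[1,3] = min over k∈[1,2] of m[1,k]+m[k+1,3]+p_{0}·p_k·p_{3}.
k=1: 0 + 19200 + 73·50·64 = 252800; k=2: 21900 + 0 + 73·6·64 = 49932.
Minimum: 49932 at k=2.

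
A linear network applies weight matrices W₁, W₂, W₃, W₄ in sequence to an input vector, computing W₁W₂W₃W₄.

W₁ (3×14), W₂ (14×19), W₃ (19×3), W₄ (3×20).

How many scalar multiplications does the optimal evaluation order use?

Adjacent pairs: W₁W₂ = 3·14·19 = 798; W₂W₃ = 14·19·3 = 798; W₃W₄ = 19·3·20 = 1140.
Length 3: W₁..W₃: k=1: 0+798+3·14·3=924; k=2: 798+0+3·19·3=969 → min 924 | W₂..W₄: k=2: 0+1140+14·19·20=6460; k=3: 798+0+14·3·20=1638 → min 1638.
Length 4: W₁..W₄: k=1: 0+1638+3·14·20=2478; k=2: 798+1140+3·19·20=3078; k=3: 924+0+3·3·20=1104 → min 1104.
Optimal order: ((W₁(W₂W₃))W₄) with cost 1104.

1104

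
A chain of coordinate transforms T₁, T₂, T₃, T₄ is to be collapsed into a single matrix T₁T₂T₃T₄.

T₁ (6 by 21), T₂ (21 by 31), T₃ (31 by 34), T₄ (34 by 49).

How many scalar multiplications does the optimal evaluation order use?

20226

Adjacent pairs: T₁T₂ = 6·21·31 = 3906; T₂T₃ = 21·31·34 = 22134; T₃T₄ = 31·34·49 = 51646.
Length 3: T₁..T₃: k=1: 0+22134+6·21·34=26418; k=2: 3906+0+6·31·34=10230 → min 10230 | T₂..T₄: k=2: 0+51646+21·31·49=83545; k=3: 22134+0+21·34·49=57120 → min 57120.
Length 4: T₁..T₄: k=1: 0+57120+6·21·49=63294; k=2: 3906+51646+6·31·49=64666; k=3: 10230+0+6·34·49=20226 → min 20226.
Optimal order: (((T₁T₂)T₃)T₄) with cost 20226.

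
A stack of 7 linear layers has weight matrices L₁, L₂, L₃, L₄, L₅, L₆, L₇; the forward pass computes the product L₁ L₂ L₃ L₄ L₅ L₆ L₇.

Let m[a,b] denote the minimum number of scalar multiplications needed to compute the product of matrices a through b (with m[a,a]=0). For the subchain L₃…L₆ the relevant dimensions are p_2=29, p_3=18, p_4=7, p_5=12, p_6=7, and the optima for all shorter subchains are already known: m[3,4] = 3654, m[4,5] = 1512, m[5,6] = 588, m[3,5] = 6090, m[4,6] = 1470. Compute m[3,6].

m[3,6] = min over k∈[3,5] of m[3,k]+m[k+1,6]+p_{2}·p_k·p_{6}.
k=3: 0 + 1470 + 29·18·7 = 5124; k=4: 3654 + 588 + 29·7·7 = 5663; k=5: 6090 + 0 + 29·12·7 = 8526.
Minimum: 5124 at k=3.

5124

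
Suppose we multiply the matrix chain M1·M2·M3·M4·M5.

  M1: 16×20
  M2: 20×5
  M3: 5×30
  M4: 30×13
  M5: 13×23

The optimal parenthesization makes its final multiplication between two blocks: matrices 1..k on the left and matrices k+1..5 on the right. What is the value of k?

Adjacent pairs: M1M2 = 16·20·5 = 1600; M2M3 = 20·5·30 = 3000; M3M4 = 5·30·13 = 1950; M4M5 = 30·13·23 = 8970.
Length 3: M1..M3: k=1: 0+3000+16·20·30=12600; k=2: 1600+0+16·5·30=4000 → min 4000 | M2..M4: k=2: 0+1950+20·5·13=3250; k=3: 3000+0+20·30·13=10800 → min 3250 | M3..M5: k=3: 0+8970+5·30·23=12420; k=4: 1950+0+5·13·23=3445 → min 3445.
Length 4: M1..M4: k=1: 0+3250+16·20·13=7410; k=2: 1600+1950+16·5·13=4590; k=3: 4000+0+16·30·13=10240 → min 4590 | M2..M5: k=2: 0+3445+20·5·23=5745; k=3: 3000+8970+20·30·23=25770; k=4: 3250+0+20·13·23=9230 → min 5745.
Top-level splits: k=1: (M1..M1)·(M2..M5) → 0+5745+16·20·23 = 13105; k=2: (M1..M2)·(M3..M5) → 1600+3445+16·5·23 = 6885; k=3: (M1..M3)·(M4..M5) → 4000+8970+16·30·23 = 24010; k=4: (M1..M4)·(M5..M5) → 4590+0+16·13·23 = 9374.
Best split is after M2, i.e. k = 2.

2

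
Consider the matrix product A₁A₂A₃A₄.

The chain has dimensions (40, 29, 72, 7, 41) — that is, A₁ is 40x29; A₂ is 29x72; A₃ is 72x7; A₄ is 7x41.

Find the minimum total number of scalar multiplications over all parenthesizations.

34216

Adjacent pairs: A₁A₂ = 40·29·72 = 83520; A₂A₃ = 29·72·7 = 14616; A₃A₄ = 72·7·41 = 20664.
Length 3: A₁..A₃: k=1: 0+14616+40·29·7=22736; k=2: 83520+0+40·72·7=103680 → min 22736 | A₂..A₄: k=2: 0+20664+29·72·41=106272; k=3: 14616+0+29·7·41=22939 → min 22939.
Length 4: A₁..A₄: k=1: 0+22939+40·29·41=70499; k=2: 83520+20664+40·72·41=222264; k=3: 22736+0+40·7·41=34216 → min 34216.
Optimal order: ((A₁(A₂A₃))A₄) with cost 34216.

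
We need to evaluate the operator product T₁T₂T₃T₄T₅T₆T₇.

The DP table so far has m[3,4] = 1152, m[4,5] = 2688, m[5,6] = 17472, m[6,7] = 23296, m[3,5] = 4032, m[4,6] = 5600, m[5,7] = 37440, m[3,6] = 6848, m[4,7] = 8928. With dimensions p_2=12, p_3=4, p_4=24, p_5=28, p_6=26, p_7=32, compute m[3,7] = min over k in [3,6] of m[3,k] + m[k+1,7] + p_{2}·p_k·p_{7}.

10464

m[3,7] = min over k∈[3,6] of m[3,k]+m[k+1,7]+p_{2}·p_k·p_{7}.
k=3: 0 + 8928 + 12·4·32 = 10464; k=4: 1152 + 37440 + 12·24·32 = 47808; k=5: 4032 + 23296 + 12·28·32 = 38080; k=6: 6848 + 0 + 12·26·32 = 16832.
Minimum: 10464 at k=3.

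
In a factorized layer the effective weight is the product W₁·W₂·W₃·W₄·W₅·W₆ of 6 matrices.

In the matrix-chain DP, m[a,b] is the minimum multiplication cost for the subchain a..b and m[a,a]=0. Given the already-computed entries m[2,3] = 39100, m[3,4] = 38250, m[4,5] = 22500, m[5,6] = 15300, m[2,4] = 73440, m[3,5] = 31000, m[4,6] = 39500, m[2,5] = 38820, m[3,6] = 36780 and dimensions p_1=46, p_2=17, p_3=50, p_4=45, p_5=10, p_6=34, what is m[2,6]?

54460

m[2,6] = min over k∈[2,5] of m[2,k]+m[k+1,6]+p_{1}·p_k·p_{6}.
k=2: 0 + 36780 + 46·17·34 = 63368; k=3: 39100 + 39500 + 46·50·34 = 156800; k=4: 73440 + 15300 + 46·45·34 = 159120; k=5: 38820 + 0 + 46·10·34 = 54460.
Minimum: 54460 at k=5.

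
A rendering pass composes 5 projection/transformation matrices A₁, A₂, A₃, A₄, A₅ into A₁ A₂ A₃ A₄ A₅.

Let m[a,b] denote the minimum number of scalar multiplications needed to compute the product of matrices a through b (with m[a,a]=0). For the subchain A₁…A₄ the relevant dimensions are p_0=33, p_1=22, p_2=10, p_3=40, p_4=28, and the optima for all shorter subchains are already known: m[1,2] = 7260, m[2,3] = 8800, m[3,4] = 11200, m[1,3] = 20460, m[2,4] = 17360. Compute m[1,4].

m[1,4] = min over k∈[1,3] of m[1,k]+m[k+1,4]+p_{0}·p_k·p_{4}.
k=1: 0 + 17360 + 33·22·28 = 37688; k=2: 7260 + 11200 + 33·10·28 = 27700; k=3: 20460 + 0 + 33·40·28 = 57420.
Minimum: 27700 at k=2.

27700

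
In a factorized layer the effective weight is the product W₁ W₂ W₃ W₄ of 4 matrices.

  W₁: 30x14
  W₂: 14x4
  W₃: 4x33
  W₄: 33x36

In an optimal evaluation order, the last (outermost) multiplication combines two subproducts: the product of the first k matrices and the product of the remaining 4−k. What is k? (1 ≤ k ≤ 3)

2

Adjacent pairs: W₁W₂ = 30·14·4 = 1680; W₂W₃ = 14·4·33 = 1848; W₃W₄ = 4·33·36 = 4752.
Length 3: W₁..W₃: k=1: 0+1848+30·14·33=15708; k=2: 1680+0+30·4·33=5640 → min 5640 | W₂..W₄: k=2: 0+4752+14·4·36=6768; k=3: 1848+0+14·33·36=18480 → min 6768.
Top-level splits: k=1: (W₁..W₁)·(W₂..W₄) → 0+6768+30·14·36 = 21888; k=2: (W₁..W₂)·(W₃..W₄) → 1680+4752+30·4·36 = 10752; k=3: (W₁..W₃)·(W₄..W₄) → 5640+0+30·33·36 = 41280.
Best split is after W₂, i.e. k = 2.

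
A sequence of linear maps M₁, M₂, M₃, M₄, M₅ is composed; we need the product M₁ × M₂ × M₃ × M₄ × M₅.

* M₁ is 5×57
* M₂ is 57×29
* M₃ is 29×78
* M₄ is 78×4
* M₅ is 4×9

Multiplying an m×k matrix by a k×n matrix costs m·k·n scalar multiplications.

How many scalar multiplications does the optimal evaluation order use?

Adjacent pairs: M₁M₂ = 5·57·29 = 8265; M₂M₃ = 57·29·78 = 128934; M₃M₄ = 29·78·4 = 9048; M₄M₅ = 78·4·9 = 2808.
Length 3: M₁..M₃: k=1: 0+128934+5·57·78=151164; k=2: 8265+0+5·29·78=19575 → min 19575 | M₂..M₄: k=2: 0+9048+57·29·4=15660; k=3: 128934+0+57·78·4=146718 → min 15660 | M₃..M₅: k=3: 0+2808+29·78·9=23166; k=4: 9048+0+29·4·9=10092 → min 10092.
Length 4: M₁..M₄: k=1: 0+15660+5·57·4=16800; k=2: 8265+9048+5·29·4=17893; k=3: 19575+0+5·78·4=21135 → min 16800 | M₂..M₅: k=2: 0+10092+57·29·9=24969; k=3: 128934+2808+57·78·9=171756; k=4: 15660+0+57·4·9=17712 → min 17712.
Length 5: M₁..M₅: k=1: 0+17712+5·57·9=20277; k=2: 8265+10092+5·29·9=19662; k=3: 19575+2808+5·78·9=25893; k=4: 16800+0+5·4·9=16980 → min 16980.
Optimal order: ((M₁ × (M₂ × (M₃ × M₄))) × M₅) with cost 16980.

16980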